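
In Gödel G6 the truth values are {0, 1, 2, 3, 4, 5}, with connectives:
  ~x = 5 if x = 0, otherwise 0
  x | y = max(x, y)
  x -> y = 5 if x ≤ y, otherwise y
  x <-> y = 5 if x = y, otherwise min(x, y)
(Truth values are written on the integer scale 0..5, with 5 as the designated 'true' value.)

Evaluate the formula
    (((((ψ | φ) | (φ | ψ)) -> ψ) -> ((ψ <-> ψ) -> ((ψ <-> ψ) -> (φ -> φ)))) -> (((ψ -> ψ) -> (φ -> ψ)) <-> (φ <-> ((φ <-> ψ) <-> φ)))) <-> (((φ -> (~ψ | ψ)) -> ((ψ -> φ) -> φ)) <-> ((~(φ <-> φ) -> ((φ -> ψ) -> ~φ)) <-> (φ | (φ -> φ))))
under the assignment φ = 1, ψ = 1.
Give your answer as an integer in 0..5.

1

ψ | φ = 1 | 1 = 1
φ | ψ = 1 | 1 = 1
(ψ | φ) | (φ | ψ) = 1 | 1 = 1
((ψ | φ) | (φ | ψ)) -> ψ = 1 -> 1 = 5
ψ <-> ψ = 1 <-> 1 = 5
ψ <-> ψ = 1 <-> 1 = 5
φ -> φ = 1 -> 1 = 5
(ψ <-> ψ) -> (φ -> φ) = 5 -> 5 = 5
(ψ <-> ψ) -> ((ψ <-> ψ) -> (φ -> φ)) = 5 -> 5 = 5
(((ψ | φ) | (φ | ψ)) -> ψ) -> ((ψ <-> ψ) -> ((ψ <-> ψ) -> (φ -> φ))) = 5 -> 5 = 5
ψ -> ψ = 1 -> 1 = 5
φ -> ψ = 1 -> 1 = 5
(ψ -> ψ) -> (φ -> ψ) = 5 -> 5 = 5
φ <-> ψ = 1 <-> 1 = 5
(φ <-> ψ) <-> φ = 5 <-> 1 = 1
φ <-> ((φ <-> ψ) <-> φ) = 1 <-> 1 = 5
((ψ -> ψ) -> (φ -> ψ)) <-> (φ <-> ((φ <-> ψ) <-> φ)) = 5 <-> 5 = 5
((((ψ | φ) | (φ | ψ)) -> ψ) -> ((ψ <-> ψ) -> ((ψ <-> ψ) -> (φ -> φ)))) -> (((ψ -> ψ) -> (φ -> ψ)) <-> (φ <-> ((φ <-> ψ) <-> φ))) = 5 -> 5 = 5
~ψ = ~1 = 0
~ψ | ψ = 0 | 1 = 1
φ -> (~ψ | ψ) = 1 -> 1 = 5
ψ -> φ = 1 -> 1 = 5
(ψ -> φ) -> φ = 5 -> 1 = 1
(φ -> (~ψ | ψ)) -> ((ψ -> φ) -> φ) = 5 -> 1 = 1
φ <-> φ = 1 <-> 1 = 5
~(φ <-> φ) = ~5 = 0
φ -> ψ = 1 -> 1 = 5
~φ = ~1 = 0
(φ -> ψ) -> ~φ = 5 -> 0 = 0
~(φ <-> φ) -> ((φ -> ψ) -> ~φ) = 0 -> 0 = 5
φ -> φ = 1 -> 1 = 5
φ | (φ -> φ) = 1 | 5 = 5
(~(φ <-> φ) -> ((φ -> ψ) -> ~φ)) <-> (φ | (φ -> φ)) = 5 <-> 5 = 5
((φ -> (~ψ | ψ)) -> ((ψ -> φ) -> φ)) <-> ((~(φ <-> φ) -> ((φ -> ψ) -> ~φ)) <-> (φ | (φ -> φ))) = 1 <-> 5 = 1
(((((ψ | φ) | (φ | ψ)) -> ψ) -> ((ψ <-> ψ) -> ((ψ <-> ψ) -> (φ -> φ)))) -> (((ψ -> ψ) -> (φ -> ψ)) <-> (φ <-> ((φ <-> ψ) <-> φ)))) <-> (((φ -> (~ψ | ψ)) -> ((ψ -> φ) -> φ)) <-> ((~(φ <-> φ) -> ((φ -> ψ) -> ~φ)) <-> (φ | (φ -> φ)))) = 5 <-> 1 = 1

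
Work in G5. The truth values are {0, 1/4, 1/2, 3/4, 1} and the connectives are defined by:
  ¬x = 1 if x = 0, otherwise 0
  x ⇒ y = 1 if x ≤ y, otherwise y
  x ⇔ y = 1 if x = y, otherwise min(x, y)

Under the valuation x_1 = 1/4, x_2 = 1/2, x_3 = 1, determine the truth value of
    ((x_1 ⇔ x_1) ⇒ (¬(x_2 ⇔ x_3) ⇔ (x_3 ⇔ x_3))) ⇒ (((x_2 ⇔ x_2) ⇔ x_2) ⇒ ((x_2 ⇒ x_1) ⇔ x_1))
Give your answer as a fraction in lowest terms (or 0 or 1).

1

x_1 ⇔ x_1 = 1/4 ⇔ 1/4 = 1
x_2 ⇔ x_3 = 1/2 ⇔ 1 = 1/2
¬(x_2 ⇔ x_3) = ¬1/2 = 0
x_3 ⇔ x_3 = 1 ⇔ 1 = 1
¬(x_2 ⇔ x_3) ⇔ (x_3 ⇔ x_3) = 0 ⇔ 1 = 0
(x_1 ⇔ x_1) ⇒ (¬(x_2 ⇔ x_3) ⇔ (x_3 ⇔ x_3)) = 1 ⇒ 0 = 0
x_2 ⇔ x_2 = 1/2 ⇔ 1/2 = 1
(x_2 ⇔ x_2) ⇔ x_2 = 1 ⇔ 1/2 = 1/2
x_2 ⇒ x_1 = 1/2 ⇒ 1/4 = 1/4
(x_2 ⇒ x_1) ⇔ x_1 = 1/4 ⇔ 1/4 = 1
((x_2 ⇔ x_2) ⇔ x_2) ⇒ ((x_2 ⇒ x_1) ⇔ x_1) = 1/2 ⇒ 1 = 1
((x_1 ⇔ x_1) ⇒ (¬(x_2 ⇔ x_3) ⇔ (x_3 ⇔ x_3))) ⇒ (((x_2 ⇔ x_2) ⇔ x_2) ⇒ ((x_2 ⇒ x_1) ⇔ x_1)) = 0 ⇒ 1 = 1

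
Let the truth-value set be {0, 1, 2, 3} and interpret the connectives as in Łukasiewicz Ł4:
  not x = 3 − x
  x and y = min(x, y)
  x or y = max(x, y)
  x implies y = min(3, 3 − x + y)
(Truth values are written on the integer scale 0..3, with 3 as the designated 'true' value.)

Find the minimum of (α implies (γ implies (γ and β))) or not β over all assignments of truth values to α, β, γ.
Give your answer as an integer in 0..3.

Take α = 2, β = 1, γ = 3:
γ and β = 3 and 1 = 1
γ implies (γ and β) = 3 implies 1 = 1
α implies (γ implies (γ and β)) = 2 implies 1 = 2
not β = not 1 = 2
(α implies (γ implies (γ and β))) or not β = 2 or 2 = 2
No assignment yields a value below 2, so this is the minimum.

2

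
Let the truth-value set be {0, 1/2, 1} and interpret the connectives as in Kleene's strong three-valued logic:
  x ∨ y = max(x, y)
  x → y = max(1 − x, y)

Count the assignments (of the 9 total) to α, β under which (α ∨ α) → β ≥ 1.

5

α = 0, β = 0 ↦ 1  ≥
α = 0, β = 1/2 ↦ 1  ≥
α = 0, β = 1 ↦ 1  ≥
α = 1/2, β = 0 ↦ 1/2  <
α = 1/2, β = 1/2 ↦ 1/2  <
α = 1/2, β = 1 ↦ 1  ≥
α = 1, β = 0 ↦ 0  <
α = 1, β = 1/2 ↦ 1/2  <
α = 1, β = 1 ↦ 1  ≥
So 5 of the 9 assignments meet the threshold.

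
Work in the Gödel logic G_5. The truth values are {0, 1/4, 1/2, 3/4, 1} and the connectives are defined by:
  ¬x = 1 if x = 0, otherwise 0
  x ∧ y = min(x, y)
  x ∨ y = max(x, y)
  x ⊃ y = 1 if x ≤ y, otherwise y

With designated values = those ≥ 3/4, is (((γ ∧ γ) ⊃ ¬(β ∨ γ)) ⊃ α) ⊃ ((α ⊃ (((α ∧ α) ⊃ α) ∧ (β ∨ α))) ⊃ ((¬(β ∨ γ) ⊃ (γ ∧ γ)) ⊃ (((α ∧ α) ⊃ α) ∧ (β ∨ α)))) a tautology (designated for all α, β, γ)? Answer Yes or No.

Counterexample: take α = 0, β = 0, γ = 1/4.
γ ∧ γ = 1/4 ∧ 1/4 = 1/4
β ∨ γ = 0 ∨ 1/4 = 1/4
¬(β ∨ γ) = ¬1/4 = 0
(γ ∧ γ) ⊃ ¬(β ∨ γ) = 1/4 ⊃ 0 = 0
((γ ∧ γ) ⊃ ¬(β ∨ γ)) ⊃ α = 0 ⊃ 0 = 1
α ∧ α = 0 ∧ 0 = 0
(α ∧ α) ⊃ α = 0 ⊃ 0 = 1
β ∨ α = 0 ∨ 0 = 0
((α ∧ α) ⊃ α) ∧ (β ∨ α) = 1 ∧ 0 = 0
α ⊃ (((α ∧ α) ⊃ α) ∧ (β ∨ α)) = 0 ⊃ 0 = 1
β ∨ γ = 0 ∨ 1/4 = 1/4
¬(β ∨ γ) = ¬1/4 = 0
γ ∧ γ = 1/4 ∧ 1/4 = 1/4
¬(β ∨ γ) ⊃ (γ ∧ γ) = 0 ⊃ 1/4 = 1
α ∧ α = 0 ∧ 0 = 0
(α ∧ α) ⊃ α = 0 ⊃ 0 = 1
β ∨ α = 0 ∨ 0 = 0
((α ∧ α) ⊃ α) ∧ (β ∨ α) = 1 ∧ 0 = 0
(¬(β ∨ γ) ⊃ (γ ∧ γ)) ⊃ (((α ∧ α) ⊃ α) ∧ (β ∨ α)) = 1 ⊃ 0 = 0
(α ⊃ (((α ∧ α) ⊃ α) ∧ (β ∨ α))) ⊃ ((¬(β ∨ γ) ⊃ (γ ∧ γ)) ⊃ (((α ∧ α) ⊃ α) ∧ (β ∨ α))) = 1 ⊃ 0 = 0
(((γ ∧ γ) ⊃ ¬(β ∨ γ)) ⊃ α) ⊃ ((α ⊃ (((α ∧ α) ⊃ α) ∧ (β ∨ α))) ⊃ ((¬(β ∨ γ) ⊃ (γ ∧ γ)) ⊃ (((α ∧ α) ⊃ α) ∧ (β ∨ α)))) = 1 ⊃ 0 = 0
This gives 0, which is below 3/4.

No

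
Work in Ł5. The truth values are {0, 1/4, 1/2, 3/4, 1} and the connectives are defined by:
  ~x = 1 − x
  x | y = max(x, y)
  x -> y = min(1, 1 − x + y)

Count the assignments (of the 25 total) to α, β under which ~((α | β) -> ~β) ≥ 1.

5

value 1: 5 assignments (counts)
value 3/4: 1 assignment
value 1/2: 5 assignments
value 1/4: 2 assignments
value 0: 12 assignments
So 5 of the 25 assignments meet the threshold.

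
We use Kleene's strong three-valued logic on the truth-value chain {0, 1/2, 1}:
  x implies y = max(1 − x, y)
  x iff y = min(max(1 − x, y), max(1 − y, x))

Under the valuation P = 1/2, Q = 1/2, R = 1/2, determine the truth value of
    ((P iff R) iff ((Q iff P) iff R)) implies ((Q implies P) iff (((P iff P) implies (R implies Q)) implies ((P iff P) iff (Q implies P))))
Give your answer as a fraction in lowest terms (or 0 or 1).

P iff R = 1/2 iff 1/2 = 1/2
Q iff P = 1/2 iff 1/2 = 1/2
(Q iff P) iff R = 1/2 iff 1/2 = 1/2
(P iff R) iff ((Q iff P) iff R) = 1/2 iff 1/2 = 1/2
Q implies P = 1/2 implies 1/2 = 1/2
P iff P = 1/2 iff 1/2 = 1/2
R implies Q = 1/2 implies 1/2 = 1/2
(P iff P) implies (R implies Q) = 1/2 implies 1/2 = 1/2
P iff P = 1/2 iff 1/2 = 1/2
Q implies P = 1/2 implies 1/2 = 1/2
(P iff P) iff (Q implies P) = 1/2 iff 1/2 = 1/2
((P iff P) implies (R implies Q)) implies ((P iff P) iff (Q implies P)) = 1/2 implies 1/2 = 1/2
(Q implies P) iff (((P iff P) implies (R implies Q)) implies ((P iff P) iff (Q implies P))) = 1/2 iff 1/2 = 1/2
((P iff R) iff ((Q iff P) iff R)) implies ((Q implies P) iff (((P iff P) implies (R implies Q)) implies ((P iff P) iff (Q implies P)))) = 1/2 implies 1/2 = 1/2

1/2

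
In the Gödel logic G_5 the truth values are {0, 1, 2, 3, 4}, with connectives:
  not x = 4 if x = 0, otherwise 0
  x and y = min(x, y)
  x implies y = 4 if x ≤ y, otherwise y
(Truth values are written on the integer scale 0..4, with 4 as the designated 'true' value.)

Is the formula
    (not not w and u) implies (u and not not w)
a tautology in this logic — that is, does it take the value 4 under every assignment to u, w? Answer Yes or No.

At u = 3, w = 4, for instance:
not w = not 4 = 0
not not w = not 0 = 4
not not w and u = 4 and 3 = 3
u and not not w = 3 and 4 = 3
(not not w and u) implies (u and not not w) = 3 implies 3 = 4
and checking the remaining 24 assignments likewise gives ≥ 4 in every case.

Yes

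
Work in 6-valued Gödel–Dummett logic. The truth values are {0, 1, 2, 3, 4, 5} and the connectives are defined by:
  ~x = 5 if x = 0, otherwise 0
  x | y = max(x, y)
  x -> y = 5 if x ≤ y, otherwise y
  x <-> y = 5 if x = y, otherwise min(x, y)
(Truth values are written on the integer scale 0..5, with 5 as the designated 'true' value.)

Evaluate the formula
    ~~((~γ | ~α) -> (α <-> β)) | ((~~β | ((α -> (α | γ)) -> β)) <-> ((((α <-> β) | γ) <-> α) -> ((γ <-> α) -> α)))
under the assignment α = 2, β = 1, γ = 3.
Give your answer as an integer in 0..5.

~γ = ~3 = 0
~α = ~2 = 0
~γ | ~α = 0 | 0 = 0
α <-> β = 2 <-> 1 = 1
(~γ | ~α) -> (α <-> β) = 0 -> 1 = 5
~((~γ | ~α) -> (α <-> β)) = ~5 = 0
~~((~γ | ~α) -> (α <-> β)) = ~0 = 5
~β = ~1 = 0
~~β = ~0 = 5
α | γ = 2 | 3 = 3
α -> (α | γ) = 2 -> 3 = 5
(α -> (α | γ)) -> β = 5 -> 1 = 1
~~β | ((α -> (α | γ)) -> β) = 5 | 1 = 5
α <-> β = 2 <-> 1 = 1
(α <-> β) | γ = 1 | 3 = 3
((α <-> β) | γ) <-> α = 3 <-> 2 = 2
γ <-> α = 3 <-> 2 = 2
(γ <-> α) -> α = 2 -> 2 = 5
(((α <-> β) | γ) <-> α) -> ((γ <-> α) -> α) = 2 -> 5 = 5
(~~β | ((α -> (α | γ)) -> β)) <-> ((((α <-> β) | γ) <-> α) -> ((γ <-> α) -> α)) = 5 <-> 5 = 5
~~((~γ | ~α) -> (α <-> β)) | ((~~β | ((α -> (α | γ)) -> β)) <-> ((((α <-> β) | γ) <-> α) -> ((γ <-> α) -> α))) = 5 | 5 = 5

5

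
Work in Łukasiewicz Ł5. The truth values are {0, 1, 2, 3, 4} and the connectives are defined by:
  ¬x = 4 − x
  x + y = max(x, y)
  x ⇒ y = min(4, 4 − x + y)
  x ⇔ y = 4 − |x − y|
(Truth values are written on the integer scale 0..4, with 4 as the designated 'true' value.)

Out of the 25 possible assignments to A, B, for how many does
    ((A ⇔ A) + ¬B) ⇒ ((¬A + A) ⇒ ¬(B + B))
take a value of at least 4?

9

value 4: 9 assignments (counts)
value 3: 5 assignments
value 2: 5 assignments
value 1: 4 assignments
value 0: 2 assignments
So 9 of the 25 assignments meet the threshold.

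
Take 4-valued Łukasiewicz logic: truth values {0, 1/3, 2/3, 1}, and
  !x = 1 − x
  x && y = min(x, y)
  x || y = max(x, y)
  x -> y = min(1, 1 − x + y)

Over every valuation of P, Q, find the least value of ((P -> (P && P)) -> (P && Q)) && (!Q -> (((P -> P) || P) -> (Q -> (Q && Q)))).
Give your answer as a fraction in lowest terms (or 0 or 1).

0

Take P = 0, Q = 0:
P && P = 0 && 0 = 0
P -> (P && P) = 0 -> 0 = 1
P && Q = 0 && 0 = 0
(P -> (P && P)) -> (P && Q) = 1 -> 0 = 0
!Q = !0 = 1
P -> P = 0 -> 0 = 1
(P -> P) || P = 1 || 0 = 1
Q && Q = 0 && 0 = 0
Q -> (Q && Q) = 0 -> 0 = 1
((P -> P) || P) -> (Q -> (Q && Q)) = 1 -> 1 = 1
!Q -> (((P -> P) || P) -> (Q -> (Q && Q))) = 1 -> 1 = 1
((P -> (P && P)) -> (P && Q)) && (!Q -> (((P -> P) || P) -> (Q -> (Q && Q)))) = 0 && 1 = 0
No assignment yields a value below 0, so this is the minimum.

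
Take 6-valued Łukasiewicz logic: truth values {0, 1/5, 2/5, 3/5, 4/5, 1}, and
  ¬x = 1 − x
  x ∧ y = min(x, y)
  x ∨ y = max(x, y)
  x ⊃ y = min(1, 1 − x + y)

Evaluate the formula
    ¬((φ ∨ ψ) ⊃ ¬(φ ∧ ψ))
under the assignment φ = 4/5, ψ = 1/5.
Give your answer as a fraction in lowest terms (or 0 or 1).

0

φ ∨ ψ = 4/5 ∨ 1/5 = 4/5
φ ∧ ψ = 4/5 ∧ 1/5 = 1/5
¬(φ ∧ ψ) = ¬1/5 = 4/5
(φ ∨ ψ) ⊃ ¬(φ ∧ ψ) = 4/5 ⊃ 4/5 = 1
¬((φ ∨ ψ) ⊃ ¬(φ ∧ ψ)) = ¬1 = 0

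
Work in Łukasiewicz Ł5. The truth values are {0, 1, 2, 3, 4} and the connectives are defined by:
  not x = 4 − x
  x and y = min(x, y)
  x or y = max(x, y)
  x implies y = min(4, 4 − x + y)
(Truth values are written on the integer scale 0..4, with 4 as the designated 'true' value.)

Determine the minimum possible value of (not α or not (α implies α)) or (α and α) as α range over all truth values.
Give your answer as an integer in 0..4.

2

Take α = 2:
not α = not 2 = 2
α implies α = 2 implies 2 = 4
not (α implies α) = not 4 = 0
not α or not (α implies α) = 2 or 0 = 2
α and α = 2 and 2 = 2
(not α or not (α implies α)) or (α and α) = 2 or 2 = 2
No assignment yields a value below 2, so this is the minimum.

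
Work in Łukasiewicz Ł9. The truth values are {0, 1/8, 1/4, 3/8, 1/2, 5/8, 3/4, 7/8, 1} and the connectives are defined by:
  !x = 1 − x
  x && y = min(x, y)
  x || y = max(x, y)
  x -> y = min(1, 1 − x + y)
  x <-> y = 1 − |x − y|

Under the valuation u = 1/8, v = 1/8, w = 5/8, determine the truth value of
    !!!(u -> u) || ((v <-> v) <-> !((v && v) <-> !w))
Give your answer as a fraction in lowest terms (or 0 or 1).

u -> u = 1/8 -> 1/8 = 1
!(u -> u) = !1 = 0
!!(u -> u) = !0 = 1
!!!(u -> u) = !1 = 0
v <-> v = 1/8 <-> 1/8 = 1
v && v = 1/8 && 1/8 = 1/8
!w = !5/8 = 3/8
(v && v) <-> !w = 1/8 <-> 3/8 = 3/4
!((v && v) <-> !w) = !3/4 = 1/4
(v <-> v) <-> !((v && v) <-> !w) = 1 <-> 1/4 = 1/4
!!!(u -> u) || ((v <-> v) <-> !((v && v) <-> !w)) = 0 || 1/4 = 1/4

1/4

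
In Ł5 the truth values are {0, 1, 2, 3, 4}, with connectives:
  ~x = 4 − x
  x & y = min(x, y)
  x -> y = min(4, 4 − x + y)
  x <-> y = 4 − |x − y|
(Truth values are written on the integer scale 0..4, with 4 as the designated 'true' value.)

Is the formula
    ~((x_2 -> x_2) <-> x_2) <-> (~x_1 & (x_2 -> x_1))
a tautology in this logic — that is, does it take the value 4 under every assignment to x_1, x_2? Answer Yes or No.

Counterexample: take x_1 = 1, x_2 = 0.
x_2 -> x_2 = 0 -> 0 = 4
(x_2 -> x_2) <-> x_2 = 4 <-> 0 = 0
~((x_2 -> x_2) <-> x_2) = ~0 = 4
~x_1 = ~1 = 3
x_2 -> x_1 = 0 -> 1 = 4
~x_1 & (x_2 -> x_1) = 3 & 4 = 3
~((x_2 -> x_2) <-> x_2) <-> (~x_1 & (x_2 -> x_1)) = 4 <-> 3 = 3
This gives 3 ≠ 4.

No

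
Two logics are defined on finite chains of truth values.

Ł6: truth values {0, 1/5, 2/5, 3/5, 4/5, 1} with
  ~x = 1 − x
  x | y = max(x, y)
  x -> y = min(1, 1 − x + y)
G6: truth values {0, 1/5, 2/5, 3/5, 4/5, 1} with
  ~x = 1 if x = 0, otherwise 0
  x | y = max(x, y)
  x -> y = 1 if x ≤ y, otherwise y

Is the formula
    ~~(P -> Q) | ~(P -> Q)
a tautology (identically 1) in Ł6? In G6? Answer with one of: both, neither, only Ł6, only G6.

only G6

In Ł6: at P = 1/5, Q = 0 the value is 4/5 — not a tautology.
In G6: every assignment gives 1 — tautology.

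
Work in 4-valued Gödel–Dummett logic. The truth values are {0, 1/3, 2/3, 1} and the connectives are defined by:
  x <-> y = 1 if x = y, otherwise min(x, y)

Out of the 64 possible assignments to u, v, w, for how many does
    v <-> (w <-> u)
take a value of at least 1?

value 1: 16 assignments (counts)
value 2/3: 6 assignments
value 1/3: 14 assignments
value 0: 28 assignments
So 16 of the 64 assignments meet the threshold.

16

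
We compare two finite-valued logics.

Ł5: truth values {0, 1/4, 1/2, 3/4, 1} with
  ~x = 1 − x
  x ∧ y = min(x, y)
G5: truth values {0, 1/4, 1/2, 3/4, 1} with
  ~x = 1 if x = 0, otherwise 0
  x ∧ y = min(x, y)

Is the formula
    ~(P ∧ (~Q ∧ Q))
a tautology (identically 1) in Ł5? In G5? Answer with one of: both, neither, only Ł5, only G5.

In Ł5: at P = 1/4, Q = 1/4 the value is 3/4 — not a tautology.
In G5: every assignment gives 1 — tautology.

only G5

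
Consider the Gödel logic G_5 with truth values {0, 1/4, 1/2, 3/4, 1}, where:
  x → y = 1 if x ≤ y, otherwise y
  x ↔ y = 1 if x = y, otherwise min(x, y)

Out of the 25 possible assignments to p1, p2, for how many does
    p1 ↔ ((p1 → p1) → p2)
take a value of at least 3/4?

7

value 1: 5 assignments (counts)
value 3/4: 2 assignments (counts)
value 1/2: 4 assignments
value 1/4: 6 assignments
value 0: 8 assignments
So 7 of the 25 assignments meet the threshold.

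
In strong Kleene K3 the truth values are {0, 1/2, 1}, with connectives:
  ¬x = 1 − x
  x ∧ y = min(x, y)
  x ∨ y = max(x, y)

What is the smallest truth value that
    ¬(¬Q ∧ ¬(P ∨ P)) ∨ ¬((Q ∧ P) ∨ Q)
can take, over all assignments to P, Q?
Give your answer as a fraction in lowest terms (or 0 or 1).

Take P = 0, Q = 1/2:
¬Q = ¬1/2 = 1/2
P ∨ P = 0 ∨ 0 = 0
¬(P ∨ P) = ¬0 = 1
¬Q ∧ ¬(P ∨ P) = 1/2 ∧ 1 = 1/2
¬(¬Q ∧ ¬(P ∨ P)) = ¬1/2 = 1/2
Q ∧ P = 1/2 ∧ 0 = 0
(Q ∧ P) ∨ Q = 0 ∨ 1/2 = 1/2
¬((Q ∧ P) ∨ Q) = ¬1/2 = 1/2
¬(¬Q ∧ ¬(P ∨ P)) ∨ ¬((Q ∧ P) ∨ Q) = 1/2 ∨ 1/2 = 1/2
No assignment yields a value below 1/2, so this is the minimum.

1/2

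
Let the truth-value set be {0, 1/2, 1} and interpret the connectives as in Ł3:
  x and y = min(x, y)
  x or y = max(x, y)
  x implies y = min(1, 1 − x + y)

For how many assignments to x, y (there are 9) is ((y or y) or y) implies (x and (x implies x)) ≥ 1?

6

x = 0, y = 0 ↦ 1  ≥
x = 0, y = 1/2 ↦ 1/2  <
x = 0, y = 1 ↦ 0  <
x = 1/2, y = 0 ↦ 1  ≥
x = 1/2, y = 1/2 ↦ 1  ≥
x = 1/2, y = 1 ↦ 1/2  <
x = 1, y = 0 ↦ 1  ≥
x = 1, y = 1/2 ↦ 1  ≥
x = 1, y = 1 ↦ 1  ≥
So 6 of the 9 assignments meet the threshold.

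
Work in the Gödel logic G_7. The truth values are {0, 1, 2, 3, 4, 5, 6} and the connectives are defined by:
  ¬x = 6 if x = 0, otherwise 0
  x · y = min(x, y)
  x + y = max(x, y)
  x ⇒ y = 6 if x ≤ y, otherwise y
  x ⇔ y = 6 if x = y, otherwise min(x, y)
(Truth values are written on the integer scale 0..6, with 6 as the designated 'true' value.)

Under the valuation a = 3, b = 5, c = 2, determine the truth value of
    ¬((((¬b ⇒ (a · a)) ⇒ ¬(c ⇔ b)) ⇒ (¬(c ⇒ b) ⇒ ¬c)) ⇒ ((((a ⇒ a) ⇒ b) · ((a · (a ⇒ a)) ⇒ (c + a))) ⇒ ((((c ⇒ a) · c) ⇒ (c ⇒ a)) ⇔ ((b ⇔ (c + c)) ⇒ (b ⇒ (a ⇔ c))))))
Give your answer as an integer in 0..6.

0

¬b = ¬5 = 0
a · a = 3 · 3 = 3
¬b ⇒ (a · a) = 0 ⇒ 3 = 6
c ⇔ b = 2 ⇔ 5 = 2
¬(c ⇔ b) = ¬2 = 0
(¬b ⇒ (a · a)) ⇒ ¬(c ⇔ b) = 6 ⇒ 0 = 0
c ⇒ b = 2 ⇒ 5 = 6
¬(c ⇒ b) = ¬6 = 0
¬c = ¬2 = 0
¬(c ⇒ b) ⇒ ¬c = 0 ⇒ 0 = 6
((¬b ⇒ (a · a)) ⇒ ¬(c ⇔ b)) ⇒ (¬(c ⇒ b) ⇒ ¬c) = 0 ⇒ 6 = 6
a ⇒ a = 3 ⇒ 3 = 6
(a ⇒ a) ⇒ b = 6 ⇒ 5 = 5
a ⇒ a = 3 ⇒ 3 = 6
a · (a ⇒ a) = 3 · 6 = 3
c + a = 2 + 3 = 3
(a · (a ⇒ a)) ⇒ (c + a) = 3 ⇒ 3 = 6
((a ⇒ a) ⇒ b) · ((a · (a ⇒ a)) ⇒ (c + a)) = 5 · 6 = 5
c ⇒ a = 2 ⇒ 3 = 6
(c ⇒ a) · c = 6 · 2 = 2
c ⇒ a = 2 ⇒ 3 = 6
((c ⇒ a) · c) ⇒ (c ⇒ a) = 2 ⇒ 6 = 6
c + c = 2 + 2 = 2
b ⇔ (c + c) = 5 ⇔ 2 = 2
a ⇔ c = 3 ⇔ 2 = 2
b ⇒ (a ⇔ c) = 5 ⇒ 2 = 2
(b ⇔ (c + c)) ⇒ (b ⇒ (a ⇔ c)) = 2 ⇒ 2 = 6
(((c ⇒ a) · c) ⇒ (c ⇒ a)) ⇔ ((b ⇔ (c + c)) ⇒ (b ⇒ (a ⇔ c))) = 6 ⇔ 6 = 6
(((a ⇒ a) ⇒ b) · ((a · (a ⇒ a)) ⇒ (c + a))) ⇒ ((((c ⇒ a) · c) ⇒ (c ⇒ a)) ⇔ ((b ⇔ (c + c)) ⇒ (b ⇒ (a ⇔ c)))) = 5 ⇒ 6 = 6
(((¬b ⇒ (a · a)) ⇒ ¬(c ⇔ b)) ⇒ (¬(c ⇒ b) ⇒ ¬c)) ⇒ ((((a ⇒ a) ⇒ b) · ((a · (a ⇒ a)) ⇒ (c + a))) ⇒ ((((c ⇒ a) · c) ⇒ (c ⇒ a)) ⇔ ((b ⇔ (c + c)) ⇒ (b ⇒ (a ⇔ c))))) = 6 ⇒ 6 = 6
¬((((¬b ⇒ (a · a)) ⇒ ¬(c ⇔ b)) ⇒ (¬(c ⇒ b) ⇒ ¬c)) ⇒ ((((a ⇒ a) ⇒ b) · ((a · (a ⇒ a)) ⇒ (c + a))) ⇒ ((((c ⇒ a) · c) ⇒ (c ⇒ a)) ⇔ ((b ⇔ (c + c)) ⇒ (b ⇒ (a ⇔ c)))))) = ¬6 = 0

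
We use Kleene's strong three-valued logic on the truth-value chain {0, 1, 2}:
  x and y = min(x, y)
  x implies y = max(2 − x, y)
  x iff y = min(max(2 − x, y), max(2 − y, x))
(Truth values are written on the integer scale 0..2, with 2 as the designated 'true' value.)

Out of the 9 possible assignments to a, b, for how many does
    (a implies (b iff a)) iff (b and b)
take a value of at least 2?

3

a = 0, b = 0 ↦ 0  <
a = 0, b = 1 ↦ 1  <
a = 0, b = 2 ↦ 2  ≥
a = 1, b = 0 ↦ 1  <
a = 1, b = 1 ↦ 1  <
a = 1, b = 2 ↦ 1  <
a = 2, b = 0 ↦ 2  ≥
a = 2, b = 1 ↦ 1  <
a = 2, b = 2 ↦ 2  ≥
So 3 of the 9 assignments meet the threshold.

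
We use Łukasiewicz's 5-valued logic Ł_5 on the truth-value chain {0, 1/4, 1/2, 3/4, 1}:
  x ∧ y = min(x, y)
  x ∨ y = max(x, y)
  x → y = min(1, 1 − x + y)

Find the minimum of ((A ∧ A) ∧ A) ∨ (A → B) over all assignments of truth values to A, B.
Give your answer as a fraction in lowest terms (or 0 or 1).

1/2

Take A = 1/2, B = 0:
A ∧ A = 1/2 ∧ 1/2 = 1/2
(A ∧ A) ∧ A = 1/2 ∧ 1/2 = 1/2
A → B = 1/2 → 0 = 1/2
((A ∧ A) ∧ A) ∨ (A → B) = 1/2 ∨ 1/2 = 1/2
No assignment yields a value below 1/2, so this is the minimum.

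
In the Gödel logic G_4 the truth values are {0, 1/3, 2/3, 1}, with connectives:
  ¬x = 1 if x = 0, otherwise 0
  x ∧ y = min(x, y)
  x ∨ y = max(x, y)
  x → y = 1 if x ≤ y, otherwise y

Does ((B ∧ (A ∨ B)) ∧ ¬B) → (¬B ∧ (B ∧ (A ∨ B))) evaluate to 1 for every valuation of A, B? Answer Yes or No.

A = 0, B = 0 ↦ 1
A = 0, B = 1/3 ↦ 1
A = 0, B = 2/3 ↦ 1
A = 0, B = 1 ↦ 1
A = 1/3, B = 0 ↦ 1
A = 1/3, B = 1/3 ↦ 1
A = 1/3, B = 2/3 ↦ 1
A = 1/3, B = 1 ↦ 1
A = 2/3, B = 0 ↦ 1
A = 2/3, B = 1/3 ↦ 1
A = 2/3, B = 2/3 ↦ 1
A = 2/3, B = 1 ↦ 1
A = 1, B = 0 ↦ 1
A = 1, B = 1/3 ↦ 1
A = 1, B = 2/3 ↦ 1
A = 1, B = 1 ↦ 1
Every assignment gives a value ≥ 1.

Yes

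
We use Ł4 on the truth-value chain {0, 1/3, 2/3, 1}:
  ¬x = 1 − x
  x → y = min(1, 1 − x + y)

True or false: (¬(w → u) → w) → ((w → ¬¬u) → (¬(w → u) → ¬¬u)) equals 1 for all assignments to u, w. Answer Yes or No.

u = 0, w = 0 ↦ 1
u = 0, w = 1/3 ↦ 1
u = 0, w = 2/3 ↦ 1
u = 0, w = 1 ↦ 1
u = 1/3, w = 0 ↦ 1
u = 1/3, w = 1/3 ↦ 1
u = 1/3, w = 2/3 ↦ 1
u = 1/3, w = 1 ↦ 1
u = 2/3, w = 0 ↦ 1
u = 2/3, w = 1/3 ↦ 1
u = 2/3, w = 2/3 ↦ 1
u = 2/3, w = 1 ↦ 1
u = 1, w = 0 ↦ 1
u = 1, w = 1/3 ↦ 1
u = 1, w = 2/3 ↦ 1
u = 1, w = 1 ↦ 1
Every assignment gives a value ≥ 1.

Yes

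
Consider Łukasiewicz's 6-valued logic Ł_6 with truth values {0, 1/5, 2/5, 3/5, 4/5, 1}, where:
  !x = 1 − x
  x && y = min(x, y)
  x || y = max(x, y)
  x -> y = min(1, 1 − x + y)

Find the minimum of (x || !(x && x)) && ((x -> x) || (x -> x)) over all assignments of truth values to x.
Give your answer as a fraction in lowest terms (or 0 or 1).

Take x = 2/5:
x && x = 2/5 && 2/5 = 2/5
!(x && x) = !2/5 = 3/5
x || !(x && x) = 2/5 || 3/5 = 3/5
x -> x = 2/5 -> 2/5 = 1
x -> x = 2/5 -> 2/5 = 1
(x -> x) || (x -> x) = 1 || 1 = 1
(x || !(x && x)) && ((x -> x) || (x -> x)) = 3/5 && 1 = 3/5
No assignment yields a value below 3/5, so this is the minimum.

3/5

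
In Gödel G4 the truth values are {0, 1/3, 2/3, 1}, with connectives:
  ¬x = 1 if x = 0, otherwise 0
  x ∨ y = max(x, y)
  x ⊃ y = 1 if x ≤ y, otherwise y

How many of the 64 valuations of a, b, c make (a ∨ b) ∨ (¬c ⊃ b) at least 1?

value 1: 55 assignments (counts)
value 2/3: 5 assignments
value 1/3: 3 assignments
value 0: 1 assignment
So 55 of the 64 assignments meet the threshold.

55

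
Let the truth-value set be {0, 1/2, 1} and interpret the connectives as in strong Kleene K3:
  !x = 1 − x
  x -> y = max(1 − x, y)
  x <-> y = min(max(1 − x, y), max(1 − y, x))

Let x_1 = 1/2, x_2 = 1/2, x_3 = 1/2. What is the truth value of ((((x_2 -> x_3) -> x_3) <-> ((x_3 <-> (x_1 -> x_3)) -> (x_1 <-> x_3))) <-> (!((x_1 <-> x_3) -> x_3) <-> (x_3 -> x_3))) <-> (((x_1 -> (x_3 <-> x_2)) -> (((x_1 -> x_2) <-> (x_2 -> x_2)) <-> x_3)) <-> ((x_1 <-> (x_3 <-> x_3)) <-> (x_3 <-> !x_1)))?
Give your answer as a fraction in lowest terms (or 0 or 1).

x_2 -> x_3 = 1/2 -> 1/2 = 1/2
(x_2 -> x_3) -> x_3 = 1/2 -> 1/2 = 1/2
x_1 -> x_3 = 1/2 -> 1/2 = 1/2
x_3 <-> (x_1 -> x_3) = 1/2 <-> 1/2 = 1/2
x_1 <-> x_3 = 1/2 <-> 1/2 = 1/2
(x_3 <-> (x_1 -> x_3)) -> (x_1 <-> x_3) = 1/2 -> 1/2 = 1/2
((x_2 -> x_3) -> x_3) <-> ((x_3 <-> (x_1 -> x_3)) -> (x_1 <-> x_3)) = 1/2 <-> 1/2 = 1/2
x_1 <-> x_3 = 1/2 <-> 1/2 = 1/2
(x_1 <-> x_3) -> x_3 = 1/2 -> 1/2 = 1/2
!((x_1 <-> x_3) -> x_3) = !1/2 = 1/2
x_3 -> x_3 = 1/2 -> 1/2 = 1/2
!((x_1 <-> x_3) -> x_3) <-> (x_3 -> x_3) = 1/2 <-> 1/2 = 1/2
(((x_2 -> x_3) -> x_3) <-> ((x_3 <-> (x_1 -> x_3)) -> (x_1 <-> x_3))) <-> (!((x_1 <-> x_3) -> x_3) <-> (x_3 -> x_3)) = 1/2 <-> 1/2 = 1/2
x_3 <-> x_2 = 1/2 <-> 1/2 = 1/2
x_1 -> (x_3 <-> x_2) = 1/2 -> 1/2 = 1/2
x_1 -> x_2 = 1/2 -> 1/2 = 1/2
x_2 -> x_2 = 1/2 -> 1/2 = 1/2
(x_1 -> x_2) <-> (x_2 -> x_2) = 1/2 <-> 1/2 = 1/2
((x_1 -> x_2) <-> (x_2 -> x_2)) <-> x_3 = 1/2 <-> 1/2 = 1/2
(x_1 -> (x_3 <-> x_2)) -> (((x_1 -> x_2) <-> (x_2 -> x_2)) <-> x_3) = 1/2 -> 1/2 = 1/2
x_3 <-> x_3 = 1/2 <-> 1/2 = 1/2
x_1 <-> (x_3 <-> x_3) = 1/2 <-> 1/2 = 1/2
!x_1 = !1/2 = 1/2
x_3 <-> !x_1 = 1/2 <-> 1/2 = 1/2
(x_1 <-> (x_3 <-> x_3)) <-> (x_3 <-> !x_1) = 1/2 <-> 1/2 = 1/2
((x_1 -> (x_3 <-> x_2)) -> (((x_1 -> x_2) <-> (x_2 -> x_2)) <-> x_3)) <-> ((x_1 <-> (x_3 <-> x_3)) <-> (x_3 <-> !x_1)) = 1/2 <-> 1/2 = 1/2
((((x_2 -> x_3) -> x_3) <-> ((x_3 <-> (x_1 -> x_3)) -> (x_1 <-> x_3))) <-> (!((x_1 <-> x_3) -> x_3) <-> (x_3 -> x_3))) <-> (((x_1 -> (x_3 <-> x_2)) -> (((x_1 -> x_2) <-> (x_2 -> x_2)) <-> x_3)) <-> ((x_1 <-> (x_3 <-> x_3)) <-> (x_3 <-> !x_1))) = 1/2 <-> 1/2 = 1/2

1/2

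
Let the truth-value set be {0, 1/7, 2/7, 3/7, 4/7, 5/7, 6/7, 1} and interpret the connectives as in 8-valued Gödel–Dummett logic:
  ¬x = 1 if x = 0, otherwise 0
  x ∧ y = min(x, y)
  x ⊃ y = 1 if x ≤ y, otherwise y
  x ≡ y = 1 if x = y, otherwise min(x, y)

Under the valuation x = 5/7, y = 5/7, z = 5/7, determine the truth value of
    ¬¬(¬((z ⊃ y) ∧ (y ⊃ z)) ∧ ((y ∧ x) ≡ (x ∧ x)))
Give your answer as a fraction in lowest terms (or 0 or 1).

z ⊃ y = 5/7 ⊃ 5/7 = 1
y ⊃ z = 5/7 ⊃ 5/7 = 1
(z ⊃ y) ∧ (y ⊃ z) = 1 ∧ 1 = 1
¬((z ⊃ y) ∧ (y ⊃ z)) = ¬1 = 0
y ∧ x = 5/7 ∧ 5/7 = 5/7
x ∧ x = 5/7 ∧ 5/7 = 5/7
(y ∧ x) ≡ (x ∧ x) = 5/7 ≡ 5/7 = 1
¬((z ⊃ y) ∧ (y ⊃ z)) ∧ ((y ∧ x) ≡ (x ∧ x)) = 0 ∧ 1 = 0
¬(¬((z ⊃ y) ∧ (y ⊃ z)) ∧ ((y ∧ x) ≡ (x ∧ x))) = ¬0 = 1
¬¬(¬((z ⊃ y) ∧ (y ⊃ z)) ∧ ((y ∧ x) ≡ (x ∧ x))) = ¬1 = 0

0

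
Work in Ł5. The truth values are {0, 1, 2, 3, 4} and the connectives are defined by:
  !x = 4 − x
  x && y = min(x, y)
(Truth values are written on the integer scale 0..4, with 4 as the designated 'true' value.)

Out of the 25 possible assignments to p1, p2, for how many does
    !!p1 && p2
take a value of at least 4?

1

value 4: 1 assignment (counts)
value 3: 3 assignments
value 2: 5 assignments
value 1: 7 assignments
value 0: 9 assignments
So 1 of the 25 assignments meets the threshold.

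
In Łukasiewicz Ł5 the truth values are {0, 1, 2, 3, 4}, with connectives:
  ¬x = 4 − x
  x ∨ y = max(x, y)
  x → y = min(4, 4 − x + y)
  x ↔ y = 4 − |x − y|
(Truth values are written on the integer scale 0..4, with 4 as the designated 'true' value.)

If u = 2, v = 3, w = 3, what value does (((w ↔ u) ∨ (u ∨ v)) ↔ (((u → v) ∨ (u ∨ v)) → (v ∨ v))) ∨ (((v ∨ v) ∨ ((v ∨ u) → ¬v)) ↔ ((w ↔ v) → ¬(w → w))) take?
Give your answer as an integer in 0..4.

4

w ↔ u = 3 ↔ 2 = 3
u ∨ v = 2 ∨ 3 = 3
(w ↔ u) ∨ (u ∨ v) = 3 ∨ 3 = 3
u → v = 2 → 3 = 4
u ∨ v = 2 ∨ 3 = 3
(u → v) ∨ (u ∨ v) = 4 ∨ 3 = 4
v ∨ v = 3 ∨ 3 = 3
((u → v) ∨ (u ∨ v)) → (v ∨ v) = 4 → 3 = 3
((w ↔ u) ∨ (u ∨ v)) ↔ (((u → v) ∨ (u ∨ v)) → (v ∨ v)) = 3 ↔ 3 = 4
v ∨ v = 3 ∨ 3 = 3
v ∨ u = 3 ∨ 2 = 3
¬v = ¬3 = 1
(v ∨ u) → ¬v = 3 → 1 = 2
(v ∨ v) ∨ ((v ∨ u) → ¬v) = 3 ∨ 2 = 3
w ↔ v = 3 ↔ 3 = 4
w → w = 3 → 3 = 4
¬(w → w) = ¬4 = 0
(w ↔ v) → ¬(w → w) = 4 → 0 = 0
((v ∨ v) ∨ ((v ∨ u) → ¬v)) ↔ ((w ↔ v) → ¬(w → w)) = 3 ↔ 0 = 1
(((w ↔ u) ∨ (u ∨ v)) ↔ (((u → v) ∨ (u ∨ v)) → (v ∨ v))) ∨ (((v ∨ v) ∨ ((v ∨ u) → ¬v)) ↔ ((w ↔ v) → ¬(w → w))) = 4 ∨ 1 = 4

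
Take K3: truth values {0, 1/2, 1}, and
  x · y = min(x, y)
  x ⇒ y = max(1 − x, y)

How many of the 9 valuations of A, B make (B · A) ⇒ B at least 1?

7

A = 0, B = 0 ↦ 1  ≥
A = 0, B = 1/2 ↦ 1  ≥
A = 0, B = 1 ↦ 1  ≥
A = 1/2, B = 0 ↦ 1  ≥
A = 1/2, B = 1/2 ↦ 1/2  <
A = 1/2, B = 1 ↦ 1  ≥
A = 1, B = 0 ↦ 1  ≥
A = 1, B = 1/2 ↦ 1/2  <
A = 1, B = 1 ↦ 1  ≥
So 7 of the 9 assignments meet the threshold.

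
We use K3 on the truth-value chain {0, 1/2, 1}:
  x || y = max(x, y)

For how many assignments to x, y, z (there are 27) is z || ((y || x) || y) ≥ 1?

value 1: 19 assignments (counts)
value 1/2: 7 assignments
value 0: 1 assignment
So 19 of the 27 assignments meet the threshold.

19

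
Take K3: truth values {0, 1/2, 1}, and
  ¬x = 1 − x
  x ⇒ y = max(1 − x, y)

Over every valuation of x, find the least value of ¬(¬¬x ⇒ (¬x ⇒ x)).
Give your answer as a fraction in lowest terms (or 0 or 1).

0

Take x = 0:
¬x = ¬0 = 1
¬¬x = ¬1 = 0
¬x = ¬0 = 1
¬x ⇒ x = 1 ⇒ 0 = 0
¬¬x ⇒ (¬x ⇒ x) = 0 ⇒ 0 = 1
¬(¬¬x ⇒ (¬x ⇒ x)) = ¬1 = 0
No assignment yields a value below 0, so this is the minimum.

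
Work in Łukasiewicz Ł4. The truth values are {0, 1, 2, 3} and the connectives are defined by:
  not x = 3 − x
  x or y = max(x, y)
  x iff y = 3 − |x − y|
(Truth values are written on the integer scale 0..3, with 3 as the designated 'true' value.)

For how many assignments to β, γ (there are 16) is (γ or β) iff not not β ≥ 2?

13

β = 0, γ = 0 ↦ 3  ≥
β = 0, γ = 1 ↦ 2  ≥
β = 0, γ = 2 ↦ 1  <
β = 0, γ = 3 ↦ 0  <
β = 1, γ = 0 ↦ 3  ≥
β = 1, γ = 1 ↦ 3  ≥
β = 1, γ = 2 ↦ 2  ≥
β = 1, γ = 3 ↦ 1  <
β = 2, γ = 0 ↦ 3  ≥
β = 2, γ = 1 ↦ 3  ≥
β = 2, γ = 2 ↦ 3  ≥
β = 2, γ = 3 ↦ 2  ≥
β = 3, γ = 0 ↦ 3  ≥
β = 3, γ = 1 ↦ 3  ≥
β = 3, γ = 2 ↦ 3  ≥
β = 3, γ = 3 ↦ 3  ≥
So 13 of the 16 assignments meet the threshold.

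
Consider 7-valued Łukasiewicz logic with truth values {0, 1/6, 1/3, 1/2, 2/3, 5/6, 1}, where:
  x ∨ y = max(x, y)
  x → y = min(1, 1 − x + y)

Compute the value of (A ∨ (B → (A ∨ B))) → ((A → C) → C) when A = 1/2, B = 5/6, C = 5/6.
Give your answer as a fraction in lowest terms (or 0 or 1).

A ∨ B = 1/2 ∨ 5/6 = 5/6
B → (A ∨ B) = 5/6 → 5/6 = 1
A ∨ (B → (A ∨ B)) = 1/2 ∨ 1 = 1
A → C = 1/2 → 5/6 = 1
(A → C) → C = 1 → 5/6 = 5/6
(A ∨ (B → (A ∨ B))) → ((A → C) → C) = 1 → 5/6 = 5/6

5/6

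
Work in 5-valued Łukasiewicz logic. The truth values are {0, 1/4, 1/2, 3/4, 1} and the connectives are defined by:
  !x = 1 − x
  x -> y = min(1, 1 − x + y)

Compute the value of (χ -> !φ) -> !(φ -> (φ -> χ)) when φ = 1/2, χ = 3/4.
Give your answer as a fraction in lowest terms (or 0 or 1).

!φ = !1/2 = 1/2
χ -> !φ = 3/4 -> 1/2 = 3/4
φ -> χ = 1/2 -> 3/4 = 1
φ -> (φ -> χ) = 1/2 -> 1 = 1
!(φ -> (φ -> χ)) = !1 = 0
(χ -> !φ) -> !(φ -> (φ -> χ)) = 3/4 -> 0 = 1/4

1/4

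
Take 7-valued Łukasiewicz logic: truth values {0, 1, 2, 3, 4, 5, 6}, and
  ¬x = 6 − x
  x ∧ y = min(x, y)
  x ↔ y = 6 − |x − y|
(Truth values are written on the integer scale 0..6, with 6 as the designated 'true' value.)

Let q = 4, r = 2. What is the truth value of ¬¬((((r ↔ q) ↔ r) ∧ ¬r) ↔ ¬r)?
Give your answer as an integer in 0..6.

r ↔ q = 2 ↔ 4 = 4
(r ↔ q) ↔ r = 4 ↔ 2 = 4
¬r = ¬2 = 4
((r ↔ q) ↔ r) ∧ ¬r = 4 ∧ 4 = 4
¬r = ¬2 = 4
(((r ↔ q) ↔ r) ∧ ¬r) ↔ ¬r = 4 ↔ 4 = 6
¬((((r ↔ q) ↔ r) ∧ ¬r) ↔ ¬r) = ¬6 = 0
¬¬((((r ↔ q) ↔ r) ∧ ¬r) ↔ ¬r) = ¬0 = 6

6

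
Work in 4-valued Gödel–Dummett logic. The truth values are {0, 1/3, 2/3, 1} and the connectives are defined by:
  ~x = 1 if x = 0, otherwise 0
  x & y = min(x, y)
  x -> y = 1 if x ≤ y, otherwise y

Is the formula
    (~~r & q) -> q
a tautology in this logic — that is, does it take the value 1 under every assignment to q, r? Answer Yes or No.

Yes

q = 0, r = 0 ↦ 1
q = 0, r = 1/3 ↦ 1
q = 0, r = 2/3 ↦ 1
q = 0, r = 1 ↦ 1
q = 1/3, r = 0 ↦ 1
q = 1/3, r = 1/3 ↦ 1
q = 1/3, r = 2/3 ↦ 1
q = 1/3, r = 1 ↦ 1
q = 2/3, r = 0 ↦ 1
q = 2/3, r = 1/3 ↦ 1
q = 2/3, r = 2/3 ↦ 1
q = 2/3, r = 1 ↦ 1
q = 1, r = 0 ↦ 1
q = 1, r = 1/3 ↦ 1
q = 1, r = 2/3 ↦ 1
q = 1, r = 1 ↦ 1
Every assignment gives a value ≥ 1.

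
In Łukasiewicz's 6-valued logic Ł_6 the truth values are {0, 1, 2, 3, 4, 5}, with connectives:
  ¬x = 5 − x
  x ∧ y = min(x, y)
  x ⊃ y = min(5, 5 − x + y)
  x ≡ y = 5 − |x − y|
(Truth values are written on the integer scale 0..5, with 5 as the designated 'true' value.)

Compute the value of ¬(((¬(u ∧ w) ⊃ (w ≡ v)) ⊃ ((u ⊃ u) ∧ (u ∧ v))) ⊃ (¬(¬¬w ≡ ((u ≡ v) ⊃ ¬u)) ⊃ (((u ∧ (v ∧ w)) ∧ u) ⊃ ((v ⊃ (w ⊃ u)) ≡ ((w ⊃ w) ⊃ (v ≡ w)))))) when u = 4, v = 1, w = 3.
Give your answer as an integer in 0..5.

0

u ∧ w = 4 ∧ 3 = 3
¬(u ∧ w) = ¬3 = 2
w ≡ v = 3 ≡ 1 = 3
¬(u ∧ w) ⊃ (w ≡ v) = 2 ⊃ 3 = 5
u ⊃ u = 4 ⊃ 4 = 5
u ∧ v = 4 ∧ 1 = 1
(u ⊃ u) ∧ (u ∧ v) = 5 ∧ 1 = 1
(¬(u ∧ w) ⊃ (w ≡ v)) ⊃ ((u ⊃ u) ∧ (u ∧ v)) = 5 ⊃ 1 = 1
¬w = ¬3 = 2
¬¬w = ¬2 = 3
u ≡ v = 4 ≡ 1 = 2
¬u = ¬4 = 1
(u ≡ v) ⊃ ¬u = 2 ⊃ 1 = 4
¬¬w ≡ ((u ≡ v) ⊃ ¬u) = 3 ≡ 4 = 4
¬(¬¬w ≡ ((u ≡ v) ⊃ ¬u)) = ¬4 = 1
v ∧ w = 1 ∧ 3 = 1
u ∧ (v ∧ w) = 4 ∧ 1 = 1
(u ∧ (v ∧ w)) ∧ u = 1 ∧ 4 = 1
w ⊃ u = 3 ⊃ 4 = 5
v ⊃ (w ⊃ u) = 1 ⊃ 5 = 5
w ⊃ w = 3 ⊃ 3 = 5
v ≡ w = 1 ≡ 3 = 3
(w ⊃ w) ⊃ (v ≡ w) = 5 ⊃ 3 = 3
(v ⊃ (w ⊃ u)) ≡ ((w ⊃ w) ⊃ (v ≡ w)) = 5 ≡ 3 = 3
((u ∧ (v ∧ w)) ∧ u) ⊃ ((v ⊃ (w ⊃ u)) ≡ ((w ⊃ w) ⊃ (v ≡ w))) = 1 ⊃ 3 = 5
¬(¬¬w ≡ ((u ≡ v) ⊃ ¬u)) ⊃ (((u ∧ (v ∧ w)) ∧ u) ⊃ ((v ⊃ (w ⊃ u)) ≡ ((w ⊃ w) ⊃ (v ≡ w)))) = 1 ⊃ 5 = 5
((¬(u ∧ w) ⊃ (w ≡ v)) ⊃ ((u ⊃ u) ∧ (u ∧ v))) ⊃ (¬(¬¬w ≡ ((u ≡ v) ⊃ ¬u)) ⊃ (((u ∧ (v ∧ w)) ∧ u) ⊃ ((v ⊃ (w ⊃ u)) ≡ ((w ⊃ w) ⊃ (v ≡ w))))) = 1 ⊃ 5 = 5
¬(((¬(u ∧ w) ⊃ (w ≡ v)) ⊃ ((u ⊃ u) ∧ (u ∧ v))) ⊃ (¬(¬¬w ≡ ((u ≡ v) ⊃ ¬u)) ⊃ (((u ∧ (v ∧ w)) ∧ u) ⊃ ((v ⊃ (w ⊃ u)) ≡ ((w ⊃ w) ⊃ (v ≡ w)))))) = ¬5 = 0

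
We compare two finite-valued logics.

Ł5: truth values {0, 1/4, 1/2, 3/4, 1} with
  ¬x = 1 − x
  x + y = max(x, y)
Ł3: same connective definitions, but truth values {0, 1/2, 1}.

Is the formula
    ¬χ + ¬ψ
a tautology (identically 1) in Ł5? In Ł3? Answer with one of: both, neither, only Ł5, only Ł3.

neither

In Ł5: at ψ = 1/4, χ = 1/4 the value is 3/4 — not a tautology.
In Ł3: at ψ = 1/2, χ = 1/2 the value is 1/2 — not a tautology.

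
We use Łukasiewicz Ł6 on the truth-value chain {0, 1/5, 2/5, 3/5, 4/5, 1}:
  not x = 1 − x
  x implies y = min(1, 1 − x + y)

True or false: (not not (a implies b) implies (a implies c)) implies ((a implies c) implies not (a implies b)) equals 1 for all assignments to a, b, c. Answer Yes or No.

No

Counterexample: take a = 0, b = 0, c = 0.
a implies b = 0 implies 0 = 1
not (a implies b) = not 1 = 0
not not (a implies b) = not 0 = 1
a implies c = 0 implies 0 = 1
not not (a implies b) implies (a implies c) = 1 implies 1 = 1
a implies c = 0 implies 0 = 1
a implies b = 0 implies 0 = 1
not (a implies b) = not 1 = 0
(a implies c) implies not (a implies b) = 1 implies 0 = 0
(not not (a implies b) implies (a implies c)) implies ((a implies c) implies not (a implies b)) = 1 implies 0 = 0
This gives 0 ≠ 1.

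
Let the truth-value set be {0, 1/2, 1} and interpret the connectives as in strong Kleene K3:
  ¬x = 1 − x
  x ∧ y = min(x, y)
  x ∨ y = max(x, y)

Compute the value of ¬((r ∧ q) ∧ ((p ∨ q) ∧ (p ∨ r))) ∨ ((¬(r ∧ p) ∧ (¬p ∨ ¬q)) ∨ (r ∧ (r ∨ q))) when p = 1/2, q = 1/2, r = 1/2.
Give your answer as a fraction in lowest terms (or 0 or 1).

1/2

r ∧ q = 1/2 ∧ 1/2 = 1/2
p ∨ q = 1/2 ∨ 1/2 = 1/2
p ∨ r = 1/2 ∨ 1/2 = 1/2
(p ∨ q) ∧ (p ∨ r) = 1/2 ∧ 1/2 = 1/2
(r ∧ q) ∧ ((p ∨ q) ∧ (p ∨ r)) = 1/2 ∧ 1/2 = 1/2
¬((r ∧ q) ∧ ((p ∨ q) ∧ (p ∨ r))) = ¬1/2 = 1/2
r ∧ p = 1/2 ∧ 1/2 = 1/2
¬(r ∧ p) = ¬1/2 = 1/2
¬p = ¬1/2 = 1/2
¬q = ¬1/2 = 1/2
¬p ∨ ¬q = 1/2 ∨ 1/2 = 1/2
¬(r ∧ p) ∧ (¬p ∨ ¬q) = 1/2 ∧ 1/2 = 1/2
r ∨ q = 1/2 ∨ 1/2 = 1/2
r ∧ (r ∨ q) = 1/2 ∧ 1/2 = 1/2
(¬(r ∧ p) ∧ (¬p ∨ ¬q)) ∨ (r ∧ (r ∨ q)) = 1/2 ∨ 1/2 = 1/2
¬((r ∧ q) ∧ ((p ∨ q) ∧ (p ∨ r))) ∨ ((¬(r ∧ p) ∧ (¬p ∨ ¬q)) ∨ (r ∧ (r ∨ q))) = 1/2 ∨ 1/2 = 1/2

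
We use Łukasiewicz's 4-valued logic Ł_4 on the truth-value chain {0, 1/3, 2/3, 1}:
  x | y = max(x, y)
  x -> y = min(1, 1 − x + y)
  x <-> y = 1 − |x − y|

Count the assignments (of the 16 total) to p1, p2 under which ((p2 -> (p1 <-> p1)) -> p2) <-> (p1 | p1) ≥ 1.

4

p1 = 0, p2 = 0 ↦ 1  ≥
p1 = 0, p2 = 1/3 ↦ 2/3  <
p1 = 0, p2 = 2/3 ↦ 1/3  <
p1 = 0, p2 = 1 ↦ 0  <
p1 = 1/3, p2 = 0 ↦ 2/3  <
p1 = 1/3, p2 = 1/3 ↦ 1  ≥
p1 = 1/3, p2 = 2/3 ↦ 2/3  <
p1 = 1/3, p2 = 1 ↦ 1/3  <
p1 = 2/3, p2 = 0 ↦ 1/3  <
p1 = 2/3, p2 = 1/3 ↦ 2/3  <
p1 = 2/3, p2 = 2/3 ↦ 1  ≥
p1 = 2/3, p2 = 1 ↦ 2/3  <
p1 = 1, p2 = 0 ↦ 0  <
p1 = 1, p2 = 1/3 ↦ 1/3  <
p1 = 1, p2 = 2/3 ↦ 2/3  <
p1 = 1, p2 = 1 ↦ 1  ≥
So 4 of the 16 assignments meet the threshold.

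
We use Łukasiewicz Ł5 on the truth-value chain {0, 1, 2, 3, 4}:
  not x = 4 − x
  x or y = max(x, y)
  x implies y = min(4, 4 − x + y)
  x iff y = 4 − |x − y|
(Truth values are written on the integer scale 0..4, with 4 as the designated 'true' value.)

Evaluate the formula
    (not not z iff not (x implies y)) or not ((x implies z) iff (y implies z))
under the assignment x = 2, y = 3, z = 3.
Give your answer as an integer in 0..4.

not z = not 3 = 1
not not z = not 1 = 3
x implies y = 2 implies 3 = 4
not (x implies y) = not 4 = 0
not not z iff not (x implies y) = 3 iff 0 = 1
x implies z = 2 implies 3 = 4
y implies z = 3 implies 3 = 4
(x implies z) iff (y implies z) = 4 iff 4 = 4
not ((x implies z) iff (y implies z)) = not 4 = 0
(not not z iff not (x implies y)) or not ((x implies z) iff (y implies z)) = 1 or 0 = 1

1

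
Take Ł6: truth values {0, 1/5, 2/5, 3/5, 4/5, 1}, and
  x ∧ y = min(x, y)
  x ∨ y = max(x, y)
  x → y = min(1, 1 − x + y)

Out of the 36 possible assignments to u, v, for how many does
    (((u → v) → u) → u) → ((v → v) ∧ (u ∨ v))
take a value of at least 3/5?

value 1: 17 assignments (counts)
value 4/5: 7 assignments (counts)
value 3/5: 5 assignments (counts)
value 2/5: 4 assignments
value 1/5: 2 assignments
value 0: 1 assignment
So 29 of the 36 assignments meet the threshold.

29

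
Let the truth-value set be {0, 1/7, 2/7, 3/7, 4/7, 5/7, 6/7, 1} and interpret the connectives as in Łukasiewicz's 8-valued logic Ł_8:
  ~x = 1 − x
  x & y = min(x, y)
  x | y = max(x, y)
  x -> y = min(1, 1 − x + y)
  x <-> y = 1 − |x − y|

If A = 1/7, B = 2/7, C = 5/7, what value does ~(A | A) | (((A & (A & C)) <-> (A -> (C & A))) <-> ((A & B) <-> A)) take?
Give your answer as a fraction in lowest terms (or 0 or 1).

A | A = 1/7 | 1/7 = 1/7
~(A | A) = ~1/7 = 6/7
A & C = 1/7 & 5/7 = 1/7
A & (A & C) = 1/7 & 1/7 = 1/7
C & A = 5/7 & 1/7 = 1/7
A -> (C & A) = 1/7 -> 1/7 = 1
(A & (A & C)) <-> (A -> (C & A)) = 1/7 <-> 1 = 1/7
A & B = 1/7 & 2/7 = 1/7
(A & B) <-> A = 1/7 <-> 1/7 = 1
((A & (A & C)) <-> (A -> (C & A))) <-> ((A & B) <-> A) = 1/7 <-> 1 = 1/7
~(A | A) | (((A & (A & C)) <-> (A -> (C & A))) <-> ((A & B) <-> A)) = 6/7 | 1/7 = 6/7

6/7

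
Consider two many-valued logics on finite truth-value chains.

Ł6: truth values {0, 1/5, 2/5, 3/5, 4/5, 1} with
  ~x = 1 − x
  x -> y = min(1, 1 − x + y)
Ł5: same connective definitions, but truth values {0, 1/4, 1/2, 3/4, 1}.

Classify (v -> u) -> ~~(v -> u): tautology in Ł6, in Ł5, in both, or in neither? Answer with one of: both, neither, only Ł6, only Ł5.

both

In Ł6: every assignment gives 1 — tautology.
In Ł5: every assignment gives 1 — tautology.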